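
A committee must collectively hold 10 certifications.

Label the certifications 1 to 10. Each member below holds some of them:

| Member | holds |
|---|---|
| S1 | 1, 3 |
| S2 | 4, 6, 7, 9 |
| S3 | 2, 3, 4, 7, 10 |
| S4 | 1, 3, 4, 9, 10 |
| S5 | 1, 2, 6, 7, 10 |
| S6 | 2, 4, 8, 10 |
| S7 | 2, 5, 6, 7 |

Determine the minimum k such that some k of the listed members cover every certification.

Take {S4, S6, S7}. Their union is {1, 2, 3, 4, 5, 6, 7, 8, 9, 10}, which is all 10 certifications.
Only S7 contains 5, so S7 is forced; the remaining 6 certifications need at least 2 more members (each remaining member adds at most 5) — so at least 3 members are needed, and 3 is optimal.

3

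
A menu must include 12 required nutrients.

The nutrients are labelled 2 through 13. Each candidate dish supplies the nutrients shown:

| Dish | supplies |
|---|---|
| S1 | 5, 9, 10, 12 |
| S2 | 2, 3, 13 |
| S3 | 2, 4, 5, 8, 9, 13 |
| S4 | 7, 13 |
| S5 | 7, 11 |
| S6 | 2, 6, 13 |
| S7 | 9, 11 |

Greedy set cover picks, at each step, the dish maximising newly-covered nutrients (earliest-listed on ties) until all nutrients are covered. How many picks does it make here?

Greedy: pick S3 (covers 6 new) → pick S1 (covers 2 new) → pick S5 (covers 2 new) → pick S2 (covers 1 new) → pick S6 (covers 1 new). Total picks: 5.

5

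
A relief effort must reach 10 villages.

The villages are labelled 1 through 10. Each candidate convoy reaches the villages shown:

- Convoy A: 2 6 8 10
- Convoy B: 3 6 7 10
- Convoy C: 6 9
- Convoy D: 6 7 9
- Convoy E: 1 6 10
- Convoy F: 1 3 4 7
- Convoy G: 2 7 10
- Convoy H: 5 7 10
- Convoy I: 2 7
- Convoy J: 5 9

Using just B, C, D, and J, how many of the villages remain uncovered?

Union of B, C, D, J = {3, 5, 6, 7, 9, 10}.
Not covered: 1, 2, 4, 8 — 4 villages.

4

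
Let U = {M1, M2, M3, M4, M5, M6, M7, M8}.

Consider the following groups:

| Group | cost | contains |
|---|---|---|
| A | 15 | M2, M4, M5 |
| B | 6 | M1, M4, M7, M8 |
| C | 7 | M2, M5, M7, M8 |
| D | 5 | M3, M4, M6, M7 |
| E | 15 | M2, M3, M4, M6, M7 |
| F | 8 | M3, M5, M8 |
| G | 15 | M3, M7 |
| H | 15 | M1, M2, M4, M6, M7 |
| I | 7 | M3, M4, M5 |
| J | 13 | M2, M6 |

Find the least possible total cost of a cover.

18

B, C, D together cover every point (B ∪ C ∪ D = {M1, M2, M3, M4, M5, M6, M7, M8}); total cost 6 + 7 + 5 = 18.
No covering selection has total cost below 18.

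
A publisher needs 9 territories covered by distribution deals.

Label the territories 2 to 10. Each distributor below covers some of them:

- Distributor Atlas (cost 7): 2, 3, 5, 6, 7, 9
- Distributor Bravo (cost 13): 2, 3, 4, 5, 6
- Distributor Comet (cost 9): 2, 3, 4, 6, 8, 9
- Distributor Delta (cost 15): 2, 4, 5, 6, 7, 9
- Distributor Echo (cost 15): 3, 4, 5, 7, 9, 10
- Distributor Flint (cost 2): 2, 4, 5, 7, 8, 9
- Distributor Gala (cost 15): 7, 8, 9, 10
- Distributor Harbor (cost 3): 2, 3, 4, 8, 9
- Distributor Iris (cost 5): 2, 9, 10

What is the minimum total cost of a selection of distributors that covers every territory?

14

Atlas, Flint, Iris together cover every territory (Atlas ∪ Flint ∪ Iris = {2, 3, 4, 5, 6, 7, 8, 9, 10}); total cost 7 + 2 + 5 = 14.
The greedy pick Flint, Harbor, Iris, Atlas costs 17; no covering selection beats 14.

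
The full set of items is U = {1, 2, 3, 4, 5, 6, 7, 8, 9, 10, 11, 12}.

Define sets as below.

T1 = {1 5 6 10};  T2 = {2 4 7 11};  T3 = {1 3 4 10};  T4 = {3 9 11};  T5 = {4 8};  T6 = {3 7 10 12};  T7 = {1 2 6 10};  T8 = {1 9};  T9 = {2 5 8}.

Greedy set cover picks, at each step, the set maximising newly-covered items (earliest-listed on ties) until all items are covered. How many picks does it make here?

Greedy: pick T1 (covers 4 new) → pick T2 (covers 4 new) → pick T4 (covers 2 new) → pick T5 (covers 1 new) → pick T6 (covers 1 new). Total picks: 5.

5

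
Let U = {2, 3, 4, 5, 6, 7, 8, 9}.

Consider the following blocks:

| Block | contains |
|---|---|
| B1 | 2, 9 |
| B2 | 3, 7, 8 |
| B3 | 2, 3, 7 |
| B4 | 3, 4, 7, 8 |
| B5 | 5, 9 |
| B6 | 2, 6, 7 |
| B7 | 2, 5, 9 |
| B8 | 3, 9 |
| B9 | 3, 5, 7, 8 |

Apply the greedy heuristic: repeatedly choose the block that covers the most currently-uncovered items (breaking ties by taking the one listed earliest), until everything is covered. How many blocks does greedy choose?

3

Greedy: pick B4 (covers 4 new) → pick B7 (covers 3 new) → pick B6 (covers 1 new). Total picks: 3.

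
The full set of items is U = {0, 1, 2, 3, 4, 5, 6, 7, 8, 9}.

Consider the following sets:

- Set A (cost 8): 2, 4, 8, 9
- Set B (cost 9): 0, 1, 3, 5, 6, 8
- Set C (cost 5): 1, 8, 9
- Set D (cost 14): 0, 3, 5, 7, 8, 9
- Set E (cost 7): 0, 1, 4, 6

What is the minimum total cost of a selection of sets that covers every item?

29

A, D, E together cover every item (A ∪ D ∪ E = {0, 1, 2, 3, 4, 5, 6, 7, 8, 9}); total cost 8 + 14 + 7 = 29.
The greedy pick B, A, D costs 31; no covering selection beats 29.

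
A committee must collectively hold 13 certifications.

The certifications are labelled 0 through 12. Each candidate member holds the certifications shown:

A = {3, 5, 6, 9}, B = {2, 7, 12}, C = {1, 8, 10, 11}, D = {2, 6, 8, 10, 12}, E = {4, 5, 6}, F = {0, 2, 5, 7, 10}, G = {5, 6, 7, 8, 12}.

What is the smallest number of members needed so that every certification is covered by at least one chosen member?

Take {A, B, C, E, F}. Their union is {0, 1, 2, 3, 4, 5, 6, 7, 8, 9, 10, 11, 12}, which is all 13 certifications.
No 4 of the 7 members cover everything (all 35 combinations miss at least one certification), so 5 is optimal.

5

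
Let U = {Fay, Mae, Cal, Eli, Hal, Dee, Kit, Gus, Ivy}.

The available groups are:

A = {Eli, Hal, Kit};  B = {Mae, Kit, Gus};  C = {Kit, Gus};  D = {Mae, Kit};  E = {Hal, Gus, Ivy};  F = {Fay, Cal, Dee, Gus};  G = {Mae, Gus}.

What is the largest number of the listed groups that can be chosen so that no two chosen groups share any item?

2

D, E are pairwise disjoint (D={Mae,Kit}; E={Hal,Gus,Ivy}).
Every remaining group overlaps one of these, and no 3 of the listed groups are pairwise disjoint, so 2 is the maximum.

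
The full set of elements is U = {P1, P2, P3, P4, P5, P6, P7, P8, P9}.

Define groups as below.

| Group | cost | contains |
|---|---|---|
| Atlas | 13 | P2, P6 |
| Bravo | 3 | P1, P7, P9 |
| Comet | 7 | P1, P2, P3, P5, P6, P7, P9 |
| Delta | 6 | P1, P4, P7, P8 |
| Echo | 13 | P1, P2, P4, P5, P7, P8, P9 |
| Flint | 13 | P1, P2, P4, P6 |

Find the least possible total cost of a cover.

Comet, Delta together cover every element (Comet ∪ Delta = {P1, P2, P3, P4, P5, P6, P7, P8, P9}); total cost 7 + 6 = 13.
The greedy pick Bravo, Comet, Delta costs 16; no covering selection beats 13.

13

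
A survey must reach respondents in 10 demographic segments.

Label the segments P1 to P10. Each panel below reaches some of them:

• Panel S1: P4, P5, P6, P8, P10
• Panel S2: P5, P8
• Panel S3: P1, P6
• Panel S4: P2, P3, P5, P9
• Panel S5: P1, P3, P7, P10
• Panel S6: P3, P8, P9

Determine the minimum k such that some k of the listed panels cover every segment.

3

S1 and S4 and S5 together: S1 ∪ S4 ∪ S5 = {P1, P2, P3, P4, P5, P6, P7, P8, P9, P10} — every segment is covered.
Only S4 contains P2, so S4 is forced; the remaining 6 segments need at least 2 more panels (each remaining panel adds at most 4) — so at least 3 panels are needed, and 3 is optimal.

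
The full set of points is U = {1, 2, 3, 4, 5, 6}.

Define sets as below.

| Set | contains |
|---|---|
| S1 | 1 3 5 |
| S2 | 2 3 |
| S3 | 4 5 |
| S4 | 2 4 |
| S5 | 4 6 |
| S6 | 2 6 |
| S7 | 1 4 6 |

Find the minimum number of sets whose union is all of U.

3

S1 and S6 and S7 together: S1 ∪ S6 ∪ S7 = {1, 2, 3, 4, 5, 6} — every point is covered.
No 2 of the 7 sets cover everything (all 21 combinations miss at least one point), so 3 is optimal.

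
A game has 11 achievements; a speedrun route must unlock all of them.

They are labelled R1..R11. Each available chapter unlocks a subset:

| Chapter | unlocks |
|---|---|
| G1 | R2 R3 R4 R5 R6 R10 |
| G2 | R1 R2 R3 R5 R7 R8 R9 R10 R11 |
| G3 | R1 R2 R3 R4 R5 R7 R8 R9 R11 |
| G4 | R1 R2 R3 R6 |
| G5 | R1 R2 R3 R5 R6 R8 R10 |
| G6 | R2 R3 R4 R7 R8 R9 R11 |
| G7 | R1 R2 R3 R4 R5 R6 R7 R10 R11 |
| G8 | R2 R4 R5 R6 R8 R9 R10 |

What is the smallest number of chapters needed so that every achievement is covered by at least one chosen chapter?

G3 and G7 together: G3 ∪ G7 = {R1, R2, R3, R4, R5, R6, R7, R8, R9, R10, R11} — every achievement is covered.
No single chapter has all 11 achievements (the largest, G2, has 9), so 2 is optimal.

2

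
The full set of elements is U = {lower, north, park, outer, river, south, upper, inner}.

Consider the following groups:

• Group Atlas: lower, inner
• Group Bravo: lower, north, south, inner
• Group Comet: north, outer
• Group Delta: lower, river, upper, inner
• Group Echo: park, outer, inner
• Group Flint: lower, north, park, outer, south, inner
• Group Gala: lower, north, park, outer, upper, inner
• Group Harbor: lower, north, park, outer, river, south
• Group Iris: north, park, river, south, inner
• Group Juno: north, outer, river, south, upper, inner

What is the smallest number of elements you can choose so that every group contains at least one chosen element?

The 2 elements {outer, inner} hit every group.
The groups Atlas, Comet are pairwise disjoint, so any hitting set needs a separate element for each — at least 2. Hence 2 is optimal.

2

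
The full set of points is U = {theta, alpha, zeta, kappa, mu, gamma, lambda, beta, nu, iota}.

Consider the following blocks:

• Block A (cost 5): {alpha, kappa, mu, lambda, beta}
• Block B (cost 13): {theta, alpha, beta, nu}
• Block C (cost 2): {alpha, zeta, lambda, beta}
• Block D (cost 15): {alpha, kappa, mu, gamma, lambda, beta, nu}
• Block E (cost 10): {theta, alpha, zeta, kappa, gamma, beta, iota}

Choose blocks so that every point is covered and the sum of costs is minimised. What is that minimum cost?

D, E together cover every point (D ∪ E = {theta, alpha, zeta, kappa, mu, gamma, lambda, beta, nu, iota}); total cost 15 + 10 = 25.
The greedy pick C, A, E, B costs 30; no covering selection beats 25.

25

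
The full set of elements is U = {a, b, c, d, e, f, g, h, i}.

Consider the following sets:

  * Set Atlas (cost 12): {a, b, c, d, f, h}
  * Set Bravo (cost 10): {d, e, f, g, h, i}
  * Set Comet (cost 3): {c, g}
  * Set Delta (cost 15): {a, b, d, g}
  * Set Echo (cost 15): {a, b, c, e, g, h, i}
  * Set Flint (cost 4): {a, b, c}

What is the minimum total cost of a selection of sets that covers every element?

14

Bravo, Flint together cover every element (Bravo ∪ Flint = {a, b, c, d, e, f, g, h, i}); total cost 10 + 4 = 14.
No covering selection has total cost below 14.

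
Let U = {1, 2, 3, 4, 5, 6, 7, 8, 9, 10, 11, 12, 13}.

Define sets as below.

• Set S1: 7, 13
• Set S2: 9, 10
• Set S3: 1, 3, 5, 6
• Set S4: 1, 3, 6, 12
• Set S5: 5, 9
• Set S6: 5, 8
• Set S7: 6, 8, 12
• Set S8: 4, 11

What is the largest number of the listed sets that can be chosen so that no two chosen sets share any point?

5

S1, S2, S4, S6, S8 are pairwise disjoint (S1={7,13}; S2={9,10}; S4={1,3,6,12}; S6={5,8}; S8={4,11}).
Every remaining set overlaps one of these, and no 6 of the listed sets are pairwise disjoint, so 5 is the maximum.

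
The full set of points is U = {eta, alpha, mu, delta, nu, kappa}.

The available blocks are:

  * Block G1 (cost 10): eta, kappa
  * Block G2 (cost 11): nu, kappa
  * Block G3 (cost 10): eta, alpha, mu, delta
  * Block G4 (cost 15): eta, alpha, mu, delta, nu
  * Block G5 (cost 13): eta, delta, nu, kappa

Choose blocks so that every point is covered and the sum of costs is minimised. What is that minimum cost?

21

G2, G3 together cover every point (G2 ∪ G3 = {eta, alpha, mu, delta, nu, kappa}); total cost 11 + 10 = 21.
No covering selection has total cost below 21.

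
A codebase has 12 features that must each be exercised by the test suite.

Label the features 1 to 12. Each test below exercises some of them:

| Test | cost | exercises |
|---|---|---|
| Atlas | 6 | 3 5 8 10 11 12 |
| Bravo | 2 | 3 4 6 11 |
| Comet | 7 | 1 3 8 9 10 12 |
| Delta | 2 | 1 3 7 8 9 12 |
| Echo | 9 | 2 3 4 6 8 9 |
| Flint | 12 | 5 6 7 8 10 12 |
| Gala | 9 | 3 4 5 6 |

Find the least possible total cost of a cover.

17

Atlas, Delta, Echo together cover every feature (Atlas ∪ Delta ∪ Echo = {1, 2, 3, 4, 5, 6, 7, 8, 9, 10, 11, 12}); total cost 6 + 2 + 9 = 17.
The greedy pick Delta, Bravo, Atlas, Echo costs 19; no covering selection beats 17.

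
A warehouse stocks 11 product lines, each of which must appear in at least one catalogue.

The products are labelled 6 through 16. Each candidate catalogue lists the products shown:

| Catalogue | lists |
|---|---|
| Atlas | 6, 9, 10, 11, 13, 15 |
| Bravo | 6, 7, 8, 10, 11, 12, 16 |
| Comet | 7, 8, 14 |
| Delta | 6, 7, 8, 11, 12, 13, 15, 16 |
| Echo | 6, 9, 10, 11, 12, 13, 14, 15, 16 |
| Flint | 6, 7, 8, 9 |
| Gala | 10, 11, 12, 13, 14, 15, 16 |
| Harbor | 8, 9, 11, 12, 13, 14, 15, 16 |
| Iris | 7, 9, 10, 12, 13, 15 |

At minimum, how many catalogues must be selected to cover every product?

2

Take {Echo, Flint}. Their union is {6, 7, 8, 9, 10, 11, 12, 13, 14, 15, 16}, which is all 11 products.
No single catalogue has all 11 products (the largest, Echo, has 9), so 2 is optimal.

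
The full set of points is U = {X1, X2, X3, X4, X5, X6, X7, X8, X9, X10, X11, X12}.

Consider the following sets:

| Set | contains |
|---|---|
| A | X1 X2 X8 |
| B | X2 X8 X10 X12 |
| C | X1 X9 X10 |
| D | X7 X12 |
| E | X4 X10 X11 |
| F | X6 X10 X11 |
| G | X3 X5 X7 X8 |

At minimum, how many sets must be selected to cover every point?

5

B and C and E and F and G together: B ∪ C ∪ E ∪ F ∪ G = {X1, X2, X3, X4, X5, X6, X7, X8, X9, X10, X11, X12} — every point is covered.
No 4 of the 7 sets cover everything (all 35 combinations miss at least one point), so 5 is optimal.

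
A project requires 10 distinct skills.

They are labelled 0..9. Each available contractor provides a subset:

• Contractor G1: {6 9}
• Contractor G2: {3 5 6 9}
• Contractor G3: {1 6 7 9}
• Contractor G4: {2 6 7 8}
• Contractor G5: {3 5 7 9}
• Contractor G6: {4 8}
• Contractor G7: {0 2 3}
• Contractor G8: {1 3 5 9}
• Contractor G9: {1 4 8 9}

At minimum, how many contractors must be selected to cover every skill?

G3 and G5 and G7 and G9 together: G3 ∪ G5 ∪ G7 ∪ G9 = {0, 1, 2, 3, 4, 5, 6, 7, 8, 9} — every skill is covered.
No 3 of the 9 contractors cover everything (all 84 combinations miss at least one skill), so 4 is optimal.

4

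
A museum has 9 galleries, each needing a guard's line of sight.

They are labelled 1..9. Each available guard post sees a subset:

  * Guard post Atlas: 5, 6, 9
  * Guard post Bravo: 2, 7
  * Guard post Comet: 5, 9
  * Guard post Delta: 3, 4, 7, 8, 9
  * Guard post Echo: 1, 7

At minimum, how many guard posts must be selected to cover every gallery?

Atlas and Bravo and Delta and Echo together: Atlas ∪ Bravo ∪ Delta ∪ Echo = {1, 2, 3, 4, 5, 6, 7, 8, 9} — every gallery is covered.
No 3 of the 5 guard posts cover everything (all 10 combinations miss at least one gallery), so 4 is optimal.

4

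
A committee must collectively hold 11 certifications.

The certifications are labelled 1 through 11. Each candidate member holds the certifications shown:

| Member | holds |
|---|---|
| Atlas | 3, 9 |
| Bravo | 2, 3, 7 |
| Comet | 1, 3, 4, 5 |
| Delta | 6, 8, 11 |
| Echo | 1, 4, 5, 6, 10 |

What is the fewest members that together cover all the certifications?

4

Take {Atlas, Bravo, Delta, Echo}. Their union is {1, 2, 3, 4, 5, 6, 7, 8, 9, 10, 11}, which is all 11 certifications.
No 3 of the 5 members cover everything (all 10 combinations miss at least one certification), so 4 is optimal.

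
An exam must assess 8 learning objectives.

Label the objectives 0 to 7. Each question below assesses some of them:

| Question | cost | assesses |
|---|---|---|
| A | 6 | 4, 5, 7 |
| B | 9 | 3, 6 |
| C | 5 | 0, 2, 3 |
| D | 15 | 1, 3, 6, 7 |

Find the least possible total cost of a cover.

A, C, D together cover every objective (A ∪ C ∪ D = {0, 1, 2, 3, 4, 5, 6, 7}); total cost 6 + 5 + 15 = 26.
No covering selection has total cost below 26.

26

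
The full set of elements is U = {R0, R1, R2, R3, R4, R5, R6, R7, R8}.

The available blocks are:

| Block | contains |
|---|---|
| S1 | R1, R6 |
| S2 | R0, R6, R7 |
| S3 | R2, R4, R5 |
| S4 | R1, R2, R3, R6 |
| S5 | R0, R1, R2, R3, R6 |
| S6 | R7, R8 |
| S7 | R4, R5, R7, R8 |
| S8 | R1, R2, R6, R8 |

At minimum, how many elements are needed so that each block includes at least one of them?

3

The 3 elements {R5, R6, R8} hit every block.
The blocks S1, S3, S6 are pairwise disjoint, so any hitting set needs a separate element for each — at least 3. Hence 3 is optimal.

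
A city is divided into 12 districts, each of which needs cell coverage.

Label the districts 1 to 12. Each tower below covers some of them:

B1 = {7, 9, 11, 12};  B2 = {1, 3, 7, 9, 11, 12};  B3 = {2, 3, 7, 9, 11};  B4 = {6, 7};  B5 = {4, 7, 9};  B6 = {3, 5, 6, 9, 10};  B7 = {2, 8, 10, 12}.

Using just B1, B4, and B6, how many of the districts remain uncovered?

Union of B1, B4, B6 = {3, 5, 6, 7, 9, 10, 11, 12}.
Not covered: 1, 2, 4, 8 — 4 districts.

4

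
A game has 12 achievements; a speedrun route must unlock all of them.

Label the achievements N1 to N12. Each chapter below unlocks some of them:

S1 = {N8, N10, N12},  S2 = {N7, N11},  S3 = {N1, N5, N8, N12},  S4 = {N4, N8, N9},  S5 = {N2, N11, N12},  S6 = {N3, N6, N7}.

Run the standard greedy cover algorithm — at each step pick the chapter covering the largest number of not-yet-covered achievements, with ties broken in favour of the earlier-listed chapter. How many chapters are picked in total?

Greedy: pick S3 (covers 4 new) → pick S6 (covers 3 new) → pick S4 (covers 2 new) → pick S5 (covers 2 new) → pick S1 (covers 1 new). Total picks: 5.

5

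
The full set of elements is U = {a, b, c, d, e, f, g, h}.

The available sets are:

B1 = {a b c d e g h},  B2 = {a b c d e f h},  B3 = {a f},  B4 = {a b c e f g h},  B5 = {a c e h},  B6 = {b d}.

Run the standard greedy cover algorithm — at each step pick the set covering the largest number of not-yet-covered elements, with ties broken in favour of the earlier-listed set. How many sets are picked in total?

2

Greedy: pick B1 (covers 7 new) → pick B2 (covers 1 new). Total picks: 2.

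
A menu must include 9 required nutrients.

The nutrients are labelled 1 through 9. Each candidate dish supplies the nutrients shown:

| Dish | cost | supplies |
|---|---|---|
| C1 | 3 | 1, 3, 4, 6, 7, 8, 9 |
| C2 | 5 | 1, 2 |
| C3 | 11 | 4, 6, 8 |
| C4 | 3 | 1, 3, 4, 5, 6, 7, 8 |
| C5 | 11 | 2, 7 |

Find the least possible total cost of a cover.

C1, C2, C4 together cover every nutrient (C1 ∪ C2 ∪ C4 = {1, 2, 3, 4, 5, 6, 7, 8, 9}); total cost 3 + 5 + 3 = 11.
No covering selection has total cost below 11.

11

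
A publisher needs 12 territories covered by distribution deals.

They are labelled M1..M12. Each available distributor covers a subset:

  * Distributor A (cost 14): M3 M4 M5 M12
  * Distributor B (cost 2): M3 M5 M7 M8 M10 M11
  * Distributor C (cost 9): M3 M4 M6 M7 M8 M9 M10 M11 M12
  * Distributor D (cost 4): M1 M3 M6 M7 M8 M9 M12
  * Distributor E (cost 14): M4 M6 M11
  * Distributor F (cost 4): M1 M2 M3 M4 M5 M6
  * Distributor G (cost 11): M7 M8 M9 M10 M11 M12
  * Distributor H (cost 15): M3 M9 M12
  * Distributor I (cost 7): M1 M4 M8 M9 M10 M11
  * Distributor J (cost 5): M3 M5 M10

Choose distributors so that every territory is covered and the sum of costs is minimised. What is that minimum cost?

10

B, D, F together cover every territory (B ∪ D ∪ F = {M1, M2, M3, M4, M5, M6, M7, M8, M9, M10, M11, M12}); total cost 2 + 4 + 4 = 10.
No covering selection has total cost below 10.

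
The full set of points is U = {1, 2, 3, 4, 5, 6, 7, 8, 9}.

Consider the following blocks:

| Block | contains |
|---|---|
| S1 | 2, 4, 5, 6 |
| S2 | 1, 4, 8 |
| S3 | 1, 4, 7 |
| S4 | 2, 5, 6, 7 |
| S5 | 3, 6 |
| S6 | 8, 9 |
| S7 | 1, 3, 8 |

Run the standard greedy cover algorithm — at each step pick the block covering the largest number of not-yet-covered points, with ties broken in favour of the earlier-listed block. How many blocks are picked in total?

Greedy: pick S1 (covers 4 new) → pick S7 (covers 3 new) → pick S3 (covers 1 new) → pick S6 (covers 1 new). Total picks: 4.

4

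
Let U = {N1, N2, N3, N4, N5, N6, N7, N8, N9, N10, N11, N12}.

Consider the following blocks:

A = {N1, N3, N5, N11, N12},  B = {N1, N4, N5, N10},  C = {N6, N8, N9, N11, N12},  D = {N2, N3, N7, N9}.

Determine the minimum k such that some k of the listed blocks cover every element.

3

B and C and D together: B ∪ C ∪ D = {N1, N2, N3, N4, N5, N6, N7, N8, N9, N10, N11, N12} — every element is covered.
Each block has at most 5 elements, and 2·5 = 10 < 12 — so at least 3 blocks are needed, and 3 is optimal.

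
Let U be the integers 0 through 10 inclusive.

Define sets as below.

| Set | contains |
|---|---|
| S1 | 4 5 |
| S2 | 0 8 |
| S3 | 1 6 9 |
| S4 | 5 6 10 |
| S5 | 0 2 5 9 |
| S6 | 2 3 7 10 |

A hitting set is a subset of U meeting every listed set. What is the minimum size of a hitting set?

4

H = {0, 4, 9, 10} meets every set (each contains at least one member of H), and |H| = 4.
The sets S1, S2, S3, S6 are pairwise disjoint, so any hitting set needs a separate element for each — at least 4. Hence 4 is optimal.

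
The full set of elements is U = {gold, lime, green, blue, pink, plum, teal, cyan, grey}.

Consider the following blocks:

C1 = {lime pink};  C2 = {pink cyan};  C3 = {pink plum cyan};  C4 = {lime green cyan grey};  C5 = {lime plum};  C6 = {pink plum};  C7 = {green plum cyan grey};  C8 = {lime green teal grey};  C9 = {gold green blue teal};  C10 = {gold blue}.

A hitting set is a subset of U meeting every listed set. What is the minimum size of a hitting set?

4

Take H = {lime, green, blue, pink}. Each listed block contains at least one of these, so H is a hitting set of size 4.
No choice of 3 elements meets every block, so 4 is the minimum.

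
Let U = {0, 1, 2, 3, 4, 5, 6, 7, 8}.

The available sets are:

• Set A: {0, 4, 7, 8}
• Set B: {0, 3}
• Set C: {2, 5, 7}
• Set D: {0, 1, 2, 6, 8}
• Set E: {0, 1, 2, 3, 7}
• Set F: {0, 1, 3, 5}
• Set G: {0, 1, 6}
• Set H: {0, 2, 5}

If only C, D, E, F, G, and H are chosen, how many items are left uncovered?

Union of C, D, E, F, G, H = {0, 1, 2, 3, 5, 6, 7, 8}.
Not covered: 4 — 1 item.

1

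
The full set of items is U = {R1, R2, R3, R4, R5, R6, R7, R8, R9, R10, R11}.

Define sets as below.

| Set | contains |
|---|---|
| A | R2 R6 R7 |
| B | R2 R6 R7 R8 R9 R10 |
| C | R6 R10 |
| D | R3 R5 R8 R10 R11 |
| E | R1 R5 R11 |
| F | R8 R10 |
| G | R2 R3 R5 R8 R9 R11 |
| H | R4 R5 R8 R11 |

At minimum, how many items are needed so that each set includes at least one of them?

Take T = {R5, R7, R10}. Each listed set contains at least one of these, so T is a hitting set of size 3.
The sets A, E, F are pairwise disjoint, so any hitting set needs a separate item for each — at least 3. Hence 3 is optimal.

3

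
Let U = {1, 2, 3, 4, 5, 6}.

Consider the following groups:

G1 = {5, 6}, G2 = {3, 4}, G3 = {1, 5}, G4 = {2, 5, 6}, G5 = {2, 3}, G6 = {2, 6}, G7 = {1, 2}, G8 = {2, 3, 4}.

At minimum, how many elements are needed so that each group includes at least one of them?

3

The 3 elements {1, 3, 6} hit every group.
The groups G2, G3, G6 are pairwise disjoint, so any hitting set needs a separate element for each — at least 3. Hence 3 is optimal.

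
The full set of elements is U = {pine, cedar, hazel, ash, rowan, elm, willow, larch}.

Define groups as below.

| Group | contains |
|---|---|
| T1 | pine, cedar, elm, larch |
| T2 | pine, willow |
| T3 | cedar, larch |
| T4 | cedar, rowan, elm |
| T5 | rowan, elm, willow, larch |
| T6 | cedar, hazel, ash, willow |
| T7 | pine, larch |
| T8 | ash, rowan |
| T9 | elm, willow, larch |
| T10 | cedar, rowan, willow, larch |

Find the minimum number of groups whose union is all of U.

T1 and T4 and T6 together: T1 ∪ T4 ∪ T6 = {pine, cedar, hazel, ash, rowan, elm, willow, larch} — every element is covered.
Only T6 contains hazel, so T6 is forced; the remaining 4 elements need at least 2 more groups (each remaining group adds at most 3) — so at least 3 groups are needed, and 3 is optimal.

3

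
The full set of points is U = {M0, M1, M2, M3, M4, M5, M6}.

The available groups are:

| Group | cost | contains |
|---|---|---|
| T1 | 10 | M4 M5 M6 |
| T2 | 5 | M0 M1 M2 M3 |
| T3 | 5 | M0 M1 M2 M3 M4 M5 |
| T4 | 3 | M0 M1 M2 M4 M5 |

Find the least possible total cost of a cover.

T1, T3 together cover every point (T1 ∪ T3 = {M0, M1, M2, M3, M4, M5, M6}); total cost 10 + 5 = 15.
The greedy pick T4, T2, T1 costs 18; no covering selection beats 15.

15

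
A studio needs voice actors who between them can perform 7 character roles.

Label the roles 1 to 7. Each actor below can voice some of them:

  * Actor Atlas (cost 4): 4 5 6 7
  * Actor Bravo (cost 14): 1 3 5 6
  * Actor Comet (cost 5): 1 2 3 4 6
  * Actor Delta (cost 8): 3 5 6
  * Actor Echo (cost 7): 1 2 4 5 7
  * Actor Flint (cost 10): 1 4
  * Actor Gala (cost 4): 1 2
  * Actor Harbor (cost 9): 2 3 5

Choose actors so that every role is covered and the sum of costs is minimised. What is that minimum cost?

9

Atlas, Comet together cover every role (Atlas ∪ Comet = {1, 2, 3, 4, 5, 6, 7}); total cost 4 + 5 = 9.
No covering selection has total cost below 9.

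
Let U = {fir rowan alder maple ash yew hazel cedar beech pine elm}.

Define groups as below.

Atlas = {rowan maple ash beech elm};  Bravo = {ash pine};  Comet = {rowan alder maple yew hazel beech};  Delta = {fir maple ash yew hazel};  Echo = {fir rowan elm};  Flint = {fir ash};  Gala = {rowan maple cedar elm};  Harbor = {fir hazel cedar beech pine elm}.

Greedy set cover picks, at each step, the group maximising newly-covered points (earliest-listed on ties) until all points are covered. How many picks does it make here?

3

Greedy: pick Comet (covers 6 new) → pick Harbor (covers 4 new) → pick Atlas (covers 1 new). Total picks: 3.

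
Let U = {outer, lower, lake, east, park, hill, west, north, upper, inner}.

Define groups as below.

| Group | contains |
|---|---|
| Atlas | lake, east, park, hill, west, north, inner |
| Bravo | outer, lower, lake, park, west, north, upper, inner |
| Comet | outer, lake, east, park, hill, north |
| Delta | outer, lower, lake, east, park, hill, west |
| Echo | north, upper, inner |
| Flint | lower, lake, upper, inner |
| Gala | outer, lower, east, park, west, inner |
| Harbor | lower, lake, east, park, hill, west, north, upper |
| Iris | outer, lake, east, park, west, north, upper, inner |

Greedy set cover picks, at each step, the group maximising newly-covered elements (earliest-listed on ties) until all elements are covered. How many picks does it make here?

Greedy: pick Bravo (covers 8 new) → pick Atlas (covers 2 new). Total picks: 2.

2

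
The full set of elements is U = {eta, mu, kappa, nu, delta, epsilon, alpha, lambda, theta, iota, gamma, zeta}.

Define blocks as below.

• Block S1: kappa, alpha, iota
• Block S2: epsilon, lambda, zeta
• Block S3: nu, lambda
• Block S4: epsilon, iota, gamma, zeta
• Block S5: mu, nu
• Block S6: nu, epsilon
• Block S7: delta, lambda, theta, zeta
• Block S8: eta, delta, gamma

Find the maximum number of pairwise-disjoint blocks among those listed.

S1, S2, S5, S8 are pairwise disjoint (S1={kappa,alpha,iota}; S2={epsilon,lambda,zeta}; S5={mu,nu}; S8={eta,delta,gamma}).
Every remaining block overlaps one of these, and no 5 of the listed blocks are pairwise disjoint, so 4 is the maximum.

4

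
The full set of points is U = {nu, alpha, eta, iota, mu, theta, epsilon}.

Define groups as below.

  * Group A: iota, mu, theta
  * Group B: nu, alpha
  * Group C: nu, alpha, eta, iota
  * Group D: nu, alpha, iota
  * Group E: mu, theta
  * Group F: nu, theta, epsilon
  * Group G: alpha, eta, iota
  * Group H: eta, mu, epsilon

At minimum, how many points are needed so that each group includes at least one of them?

3

T = {nu, alpha, mu} meets every group (each contains at least one member of T), and |T| = 3.
No choice of 2 points meets every group, so 3 is the minimum.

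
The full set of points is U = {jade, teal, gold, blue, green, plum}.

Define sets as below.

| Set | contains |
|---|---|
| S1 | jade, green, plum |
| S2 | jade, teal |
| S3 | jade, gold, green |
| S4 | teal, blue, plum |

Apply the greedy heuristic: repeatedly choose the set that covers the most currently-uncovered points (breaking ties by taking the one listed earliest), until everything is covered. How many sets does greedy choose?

3

Greedy: pick S1 (covers 3 new) → pick S4 (covers 2 new) → pick S3 (covers 1 new). Total picks: 3.
(The true minimum cover uses only 2 sets, so greedy is not optimal here.)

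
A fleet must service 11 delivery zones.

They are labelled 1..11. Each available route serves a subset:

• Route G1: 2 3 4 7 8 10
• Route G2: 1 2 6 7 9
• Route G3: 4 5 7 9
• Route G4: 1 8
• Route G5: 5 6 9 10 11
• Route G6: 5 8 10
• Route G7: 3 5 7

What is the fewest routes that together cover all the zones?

3

G1 and G2 and G5 together: G1 ∪ G2 ∪ G5 = {1, 2, 3, 4, 5, 6, 7, 8, 9, 10, 11} — every zone is covered.
Only G5 contains 11, so G5 is forced; the remaining 6 zones need at least 2 more routes (each remaining route adds at most 5) — so at least 3 routes are needed, and 3 is optimal.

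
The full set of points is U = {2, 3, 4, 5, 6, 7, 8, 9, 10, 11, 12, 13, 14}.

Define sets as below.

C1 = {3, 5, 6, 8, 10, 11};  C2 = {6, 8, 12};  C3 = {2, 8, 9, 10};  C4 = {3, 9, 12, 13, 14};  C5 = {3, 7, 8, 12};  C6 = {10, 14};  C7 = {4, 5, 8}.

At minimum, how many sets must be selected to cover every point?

5

Take {C1, C3, C4, C5, C7}. Their union is {2, 3, 4, 5, 6, 7, 8, 9, 10, 11, 12, 13, 14}, which is all 13 points.
No 4 of the 7 sets cover everything (all 35 combinations miss at least one point), so 5 is optimal.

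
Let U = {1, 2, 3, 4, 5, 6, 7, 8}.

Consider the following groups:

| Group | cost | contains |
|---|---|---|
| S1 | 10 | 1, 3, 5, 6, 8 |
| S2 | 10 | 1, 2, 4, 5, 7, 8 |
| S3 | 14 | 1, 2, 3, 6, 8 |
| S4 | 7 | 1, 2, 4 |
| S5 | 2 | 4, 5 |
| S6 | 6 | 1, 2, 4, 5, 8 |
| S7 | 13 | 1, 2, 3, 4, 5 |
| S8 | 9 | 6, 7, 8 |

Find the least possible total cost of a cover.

S1, S2 together cover every element (S1 ∪ S2 = {1, 2, 3, 4, 5, 6, 7, 8}); total cost 10 + 10 = 20.
The greedy pick S5, S6, S8, S1 costs 27; no covering selection beats 20.

20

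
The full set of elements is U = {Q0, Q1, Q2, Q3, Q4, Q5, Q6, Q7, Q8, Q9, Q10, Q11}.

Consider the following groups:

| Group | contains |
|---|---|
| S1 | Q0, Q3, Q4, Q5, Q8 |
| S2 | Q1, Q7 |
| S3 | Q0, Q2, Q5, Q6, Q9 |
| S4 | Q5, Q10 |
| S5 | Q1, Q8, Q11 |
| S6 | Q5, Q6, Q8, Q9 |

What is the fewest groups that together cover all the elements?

5

S1 and S2 and S3 and S4 and S5 together: S1 ∪ S2 ∪ S3 ∪ S4 ∪ S5 = {Q0, Q1, Q2, Q3, Q4, Q5, Q6, Q7, Q8, Q9, Q10, Q11} — every element is covered.
No 4 of the 6 groups cover everything (all 15 combinations miss at least one element), so 5 is optimal.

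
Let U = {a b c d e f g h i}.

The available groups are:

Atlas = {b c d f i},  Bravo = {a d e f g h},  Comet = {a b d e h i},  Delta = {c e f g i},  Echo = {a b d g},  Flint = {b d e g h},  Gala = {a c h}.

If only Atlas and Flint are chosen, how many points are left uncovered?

Union of Atlas, Flint = {b, c, d, e, f, g, h, i}.
Not covered: a — 1 point.

1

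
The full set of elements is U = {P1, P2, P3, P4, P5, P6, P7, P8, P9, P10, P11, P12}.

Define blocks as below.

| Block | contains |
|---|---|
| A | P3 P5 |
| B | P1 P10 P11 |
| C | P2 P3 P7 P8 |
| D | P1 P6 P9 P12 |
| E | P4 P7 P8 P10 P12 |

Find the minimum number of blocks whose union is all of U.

A and B and C and D and E together: A ∪ B ∪ C ∪ D ∪ E = {P1, P2, P3, P4, P5, P6, P7, P8, P9, P10, P11, P12} — every element is covered.
No 4 of the 5 blocks cover everything (all 5 combinations miss at least one element), so 5 is optimal.

5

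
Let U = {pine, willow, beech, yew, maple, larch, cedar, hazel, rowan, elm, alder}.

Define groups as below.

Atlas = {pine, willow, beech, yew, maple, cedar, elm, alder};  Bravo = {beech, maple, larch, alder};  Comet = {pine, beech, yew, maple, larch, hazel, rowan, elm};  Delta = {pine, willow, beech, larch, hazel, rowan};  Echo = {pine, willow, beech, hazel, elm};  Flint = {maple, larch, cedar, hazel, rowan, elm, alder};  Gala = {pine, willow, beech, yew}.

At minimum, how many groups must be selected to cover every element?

Flint and Gala together: Flint ∪ Gala = {pine, willow, beech, yew, maple, larch, cedar, hazel, rowan, elm, alder} — every element is covered.
No single group has all 11 elements (the largest, Atlas, has 8), so 2 is optimal.

2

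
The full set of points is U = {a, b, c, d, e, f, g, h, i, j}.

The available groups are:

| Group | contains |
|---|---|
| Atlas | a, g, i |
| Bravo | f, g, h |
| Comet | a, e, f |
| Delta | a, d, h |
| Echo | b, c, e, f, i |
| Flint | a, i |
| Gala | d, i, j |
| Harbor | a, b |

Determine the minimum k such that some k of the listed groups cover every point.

Bravo, Echo, Gala, and Harbor cover everything between them: the union {a, b, c, d, e, f, g, h, i, j} is all of U.
No 3 of the 8 groups cover everything (all 56 combinations miss at least one point), so 4 is optimal.

4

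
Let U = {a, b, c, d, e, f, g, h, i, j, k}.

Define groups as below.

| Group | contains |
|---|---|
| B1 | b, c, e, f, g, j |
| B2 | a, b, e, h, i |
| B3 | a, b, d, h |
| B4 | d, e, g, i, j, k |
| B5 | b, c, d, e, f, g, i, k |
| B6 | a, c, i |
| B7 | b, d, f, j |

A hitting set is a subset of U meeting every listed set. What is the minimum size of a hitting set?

The 2 elements {b, i} hit every group.
The groups B6, B7 are pairwise disjoint, so any hitting set needs a separate element for each — at least 2. Hence 2 is optimal.

2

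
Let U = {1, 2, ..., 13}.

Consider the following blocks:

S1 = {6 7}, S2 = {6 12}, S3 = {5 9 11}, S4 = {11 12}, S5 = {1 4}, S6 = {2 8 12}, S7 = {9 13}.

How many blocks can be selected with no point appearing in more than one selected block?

S1, S4, S5, S7 are pairwise disjoint (S1={6,7}; S4={11,12}; S5={1,4}; S7={9,13}).
Every remaining block overlaps one of these, and no 5 of the listed blocks are pairwise disjoint, so 4 is the maximum.

4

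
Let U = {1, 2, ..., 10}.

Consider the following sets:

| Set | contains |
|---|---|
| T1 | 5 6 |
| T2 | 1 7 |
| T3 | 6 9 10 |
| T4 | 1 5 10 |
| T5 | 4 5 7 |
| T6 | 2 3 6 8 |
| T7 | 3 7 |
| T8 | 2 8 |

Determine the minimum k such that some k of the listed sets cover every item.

4

T2, T3, T5, and T6 cover everything between them: the union {1, 2, 3, 4, 5, 6, 7, 8, 9, 10} is all of U.
Only T3 contains 9, so T3 is forced; the remaining 7 items need at least 3 more sets (each remaining set adds at most 3) — so at least 4 sets are needed, and 4 is optimal.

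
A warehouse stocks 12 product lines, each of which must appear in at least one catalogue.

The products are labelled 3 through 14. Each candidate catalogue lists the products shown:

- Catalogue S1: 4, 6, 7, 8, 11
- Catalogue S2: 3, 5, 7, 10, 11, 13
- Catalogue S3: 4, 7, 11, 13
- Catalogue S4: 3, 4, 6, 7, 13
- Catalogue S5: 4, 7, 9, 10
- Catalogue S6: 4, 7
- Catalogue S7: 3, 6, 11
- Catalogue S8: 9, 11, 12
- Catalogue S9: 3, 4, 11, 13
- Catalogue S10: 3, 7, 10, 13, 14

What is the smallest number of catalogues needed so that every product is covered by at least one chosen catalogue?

Take {S1, S2, S8, S10}. Their union is {3, 4, 5, 6, 7, 8, 9, 10, 11, 12, 13, 14}, which is all 12 products.
No 3 of the 10 catalogues cover everything (all 120 combinations miss at least one product), so 4 is optimal.

4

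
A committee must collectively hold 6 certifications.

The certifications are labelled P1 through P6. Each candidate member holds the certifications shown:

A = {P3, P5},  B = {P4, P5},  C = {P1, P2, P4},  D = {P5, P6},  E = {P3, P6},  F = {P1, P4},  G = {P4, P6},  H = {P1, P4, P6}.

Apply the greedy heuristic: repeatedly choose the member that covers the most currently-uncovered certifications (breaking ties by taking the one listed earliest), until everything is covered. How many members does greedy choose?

3

Greedy: pick C (covers 3 new) → pick A (covers 2 new) → pick D (covers 1 new). Total picks: 3.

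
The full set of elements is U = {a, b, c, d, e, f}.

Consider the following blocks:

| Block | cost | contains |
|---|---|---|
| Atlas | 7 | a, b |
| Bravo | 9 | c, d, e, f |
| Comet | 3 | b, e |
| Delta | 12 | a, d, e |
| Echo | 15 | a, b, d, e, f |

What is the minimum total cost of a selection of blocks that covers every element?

Atlas, Bravo together cover every element (Atlas ∪ Bravo = {a, b, c, d, e, f}); total cost 7 + 9 = 16.
The greedy pick Comet, Bravo, Atlas costs 19; no covering selection beats 16.

16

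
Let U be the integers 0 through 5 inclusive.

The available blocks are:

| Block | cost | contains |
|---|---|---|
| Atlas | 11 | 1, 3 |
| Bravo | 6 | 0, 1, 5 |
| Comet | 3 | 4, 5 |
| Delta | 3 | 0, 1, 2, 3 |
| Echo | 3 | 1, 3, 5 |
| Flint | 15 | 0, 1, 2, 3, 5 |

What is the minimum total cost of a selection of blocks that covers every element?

Comet, Delta together cover every element (Comet ∪ Delta = {0, 1, 2, 3, 4, 5}); total cost 3 + 3 = 6.
No covering selection has total cost below 6.

6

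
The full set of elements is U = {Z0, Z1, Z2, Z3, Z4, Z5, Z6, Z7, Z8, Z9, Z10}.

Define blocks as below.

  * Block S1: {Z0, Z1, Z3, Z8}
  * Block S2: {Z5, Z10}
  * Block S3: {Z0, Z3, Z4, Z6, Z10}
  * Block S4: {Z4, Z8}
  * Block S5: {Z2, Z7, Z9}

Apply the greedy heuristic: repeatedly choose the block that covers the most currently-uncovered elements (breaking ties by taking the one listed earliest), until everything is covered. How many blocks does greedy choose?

4

Greedy: pick S3 (covers 5 new) → pick S5 (covers 3 new) → pick S1 (covers 2 new) → pick S2 (covers 1 new). Total picks: 4.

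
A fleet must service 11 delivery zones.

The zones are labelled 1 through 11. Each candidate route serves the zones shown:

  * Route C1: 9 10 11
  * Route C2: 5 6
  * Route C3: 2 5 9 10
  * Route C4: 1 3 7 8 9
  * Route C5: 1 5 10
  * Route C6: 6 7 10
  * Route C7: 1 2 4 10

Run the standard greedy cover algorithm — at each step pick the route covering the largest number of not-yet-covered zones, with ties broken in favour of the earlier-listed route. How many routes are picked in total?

Greedy: pick C4 (covers 5 new) → pick C3 (covers 3 new) → pick C1 (covers 1 new) → pick C2 (covers 1 new) → pick C7 (covers 1 new). Total picks: 5.
(The true minimum cover uses only 4 routes, so greedy is not optimal here.)

5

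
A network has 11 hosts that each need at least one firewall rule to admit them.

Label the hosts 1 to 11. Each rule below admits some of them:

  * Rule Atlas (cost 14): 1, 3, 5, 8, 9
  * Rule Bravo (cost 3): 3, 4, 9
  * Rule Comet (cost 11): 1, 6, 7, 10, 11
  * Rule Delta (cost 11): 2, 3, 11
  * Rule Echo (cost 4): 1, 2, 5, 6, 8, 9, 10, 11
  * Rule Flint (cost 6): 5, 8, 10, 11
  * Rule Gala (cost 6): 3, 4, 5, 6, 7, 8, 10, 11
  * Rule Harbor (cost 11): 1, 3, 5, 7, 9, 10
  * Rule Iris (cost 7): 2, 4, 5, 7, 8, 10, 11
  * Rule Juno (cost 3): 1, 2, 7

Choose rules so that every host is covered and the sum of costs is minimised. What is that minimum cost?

10

Echo, Gala together cover every host (Echo ∪ Gala = {1, 2, 3, 4, 5, 6, 7, 8, 9, 10, 11}); total cost 4 + 6 = 10.
No covering selection has total cost below 10.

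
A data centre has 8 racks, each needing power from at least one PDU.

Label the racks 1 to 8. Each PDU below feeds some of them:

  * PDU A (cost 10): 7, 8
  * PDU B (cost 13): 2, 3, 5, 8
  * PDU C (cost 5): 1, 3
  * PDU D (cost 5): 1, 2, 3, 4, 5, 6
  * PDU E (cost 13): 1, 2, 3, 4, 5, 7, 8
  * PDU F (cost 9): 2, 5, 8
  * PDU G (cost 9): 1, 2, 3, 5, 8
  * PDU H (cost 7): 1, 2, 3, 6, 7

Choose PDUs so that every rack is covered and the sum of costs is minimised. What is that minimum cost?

A, D together cover every rack (A ∪ D = {1, 2, 3, 4, 5, 6, 7, 8}); total cost 10 + 5 = 15.
No covering selection has total cost below 15.

15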